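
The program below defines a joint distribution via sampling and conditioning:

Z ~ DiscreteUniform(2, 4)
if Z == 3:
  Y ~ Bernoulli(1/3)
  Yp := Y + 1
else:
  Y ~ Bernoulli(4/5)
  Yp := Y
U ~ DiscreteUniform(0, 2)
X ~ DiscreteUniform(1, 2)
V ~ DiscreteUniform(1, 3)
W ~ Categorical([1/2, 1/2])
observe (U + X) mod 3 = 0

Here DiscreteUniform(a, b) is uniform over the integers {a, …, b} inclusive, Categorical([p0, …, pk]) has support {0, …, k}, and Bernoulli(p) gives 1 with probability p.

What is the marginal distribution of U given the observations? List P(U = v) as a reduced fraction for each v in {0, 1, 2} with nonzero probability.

P(U=1) = 1/2, P(U=2) = 1/2

Enumerate traces; 72 have nonzero weight after conditioning:
  (Z=2, Y=0, U=1, X=2, V=1, W=0) weight 1/540
  (Z=2, Y=0, U=1, X=2, V=1, W=1) weight 1/540
  (Z=2, Y=0, U=1, X=2, V=2, W=0) weight 1/540
  (Z=2, Y=0, U=1, X=2, V=2, W=1) weight 1/540
  (Z=2, Y=0, U=1, X=2, V=3, W=0) weight 1/540
  (Z=2, Y=0, U=1, X=2, V=3, W=1) weight 1/540
  (Z=2, Y=0, U=2, X=1, V=1, W=0) weight 1/540
  (Z=2, Y=0, U=2, X=1, V=1, W=1) weight 1/540
  … 64 more
Group by U:
  weight(U=1) = 1/6
  weight(U=2) = 1/6
Total weight = 1/6 + 1/6 = 1/3
P(U=1 | obs) = 1/6 / 1/3 = 1/2
P(U=2 | obs) = 1/6 / 1/3 = 1/2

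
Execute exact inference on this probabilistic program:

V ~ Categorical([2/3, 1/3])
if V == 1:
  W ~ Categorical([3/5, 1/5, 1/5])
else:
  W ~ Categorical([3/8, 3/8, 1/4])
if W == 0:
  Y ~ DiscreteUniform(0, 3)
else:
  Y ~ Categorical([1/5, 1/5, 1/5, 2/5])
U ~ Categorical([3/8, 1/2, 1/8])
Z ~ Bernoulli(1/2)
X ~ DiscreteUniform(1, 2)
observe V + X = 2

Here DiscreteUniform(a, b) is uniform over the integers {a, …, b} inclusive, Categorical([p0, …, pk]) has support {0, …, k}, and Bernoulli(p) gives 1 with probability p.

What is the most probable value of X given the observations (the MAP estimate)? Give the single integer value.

argmax_v P(X = v | obs) = 2

Enumerate traces; 144 have nonzero weight after conditioning:
  (V=0, W=0, Y=0, U=0, Z=0, X=2) weight 3/512
  (V=0, W=0, Y=0, U=0, Z=1, X=2) weight 3/512
  (V=0, W=0, Y=0, U=1, Z=0, X=2) weight 1/128
  (V=0, W=0, Y=0, U=1, Z=1, X=2) weight 1/128
  (V=0, W=0, Y=0, U=2, Z=0, X=2) weight 1/512
  (V=0, W=0, Y=0, U=2, Z=1, X=2) weight 1/512
  (V=0, W=0, Y=1, U=0, Z=0, X=2) weight 3/512
  (V=0, W=0, Y=1, U=0, Z=1, X=2) weight 3/512
  (V=1, W=0, Y=0, U=0, Z=0, X=1) weight 3/640
  … 135 more
Group by X:
  weight(X=1) = 1/6
  weight(X=2) = 1/3
Total weight = 1/6 + 1/3 = 1/2
P(X=1 | obs) = 1/6 / 1/2 = 1/3
P(X=2 | obs) = 1/3 / 1/2 = 2/3
argmax = 2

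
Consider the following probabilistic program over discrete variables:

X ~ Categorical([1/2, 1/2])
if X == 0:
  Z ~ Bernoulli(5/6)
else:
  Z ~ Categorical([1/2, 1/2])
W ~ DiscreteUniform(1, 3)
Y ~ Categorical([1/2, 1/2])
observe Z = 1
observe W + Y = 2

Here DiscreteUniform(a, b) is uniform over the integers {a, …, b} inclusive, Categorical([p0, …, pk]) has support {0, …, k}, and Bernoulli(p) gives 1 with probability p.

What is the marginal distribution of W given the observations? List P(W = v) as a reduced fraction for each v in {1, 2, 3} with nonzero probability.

Enumerate traces; 4 have nonzero weight after conditioning:
  (X=0, Z=1, W=1, Y=1) weight 5/72
  (X=0, Z=1, W=2, Y=0) weight 5/72
  (X=1, Z=1, W=1, Y=1) weight 1/24
  (X=1, Z=1, W=2, Y=0) weight 1/24
Group by W:
  weight(W=1) = 1/9
  weight(W=2) = 1/9
Total weight = 1/9 + 1/9 = 2/9
P(W=1 | obs) = 1/9 / 2/9 = 1/2
P(W=2 | obs) = 1/9 / 2/9 = 1/2

P(W=1) = 1/2, P(W=2) = 1/2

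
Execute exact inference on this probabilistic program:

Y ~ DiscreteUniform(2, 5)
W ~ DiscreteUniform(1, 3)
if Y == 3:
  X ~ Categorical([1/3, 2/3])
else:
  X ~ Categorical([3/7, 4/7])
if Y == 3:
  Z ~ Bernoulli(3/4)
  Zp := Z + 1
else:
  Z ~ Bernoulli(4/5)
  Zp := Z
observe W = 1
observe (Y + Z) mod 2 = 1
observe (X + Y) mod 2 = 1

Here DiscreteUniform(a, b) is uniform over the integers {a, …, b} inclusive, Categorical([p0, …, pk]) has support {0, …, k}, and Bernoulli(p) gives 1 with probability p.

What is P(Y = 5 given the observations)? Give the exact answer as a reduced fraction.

Enumerate traces; 4 have nonzero weight after conditioning:
  (Y=2, W=1, X=1, Z=1) weight 4/105
  (Y=3, W=1, X=0, Z=0) weight 1/144
  (Y=4, W=1, X=1, Z=1) weight 4/105
  (Y=5, W=1, X=0, Z=0) weight 1/140
Group by Y:
  weight(Y=2) = 4/105
  weight(Y=3) = 1/144
  weight(Y=4) = 4/105
  weight(Y=5) = 1/140
Total weight = 4/105 + 1/144 + 4/105 + 1/140 = 13/144
P(Y=2 | obs) = 4/105 / 13/144 = 192/455
P(Y=3 | obs) = 1/144 / 13/144 = 1/13
P(Y=4 | obs) = 4/105 / 13/144 = 192/455
P(Y=5 | obs) = 1/140 / 13/144 = 36/455

P(Y = 5 | obs) = 36/455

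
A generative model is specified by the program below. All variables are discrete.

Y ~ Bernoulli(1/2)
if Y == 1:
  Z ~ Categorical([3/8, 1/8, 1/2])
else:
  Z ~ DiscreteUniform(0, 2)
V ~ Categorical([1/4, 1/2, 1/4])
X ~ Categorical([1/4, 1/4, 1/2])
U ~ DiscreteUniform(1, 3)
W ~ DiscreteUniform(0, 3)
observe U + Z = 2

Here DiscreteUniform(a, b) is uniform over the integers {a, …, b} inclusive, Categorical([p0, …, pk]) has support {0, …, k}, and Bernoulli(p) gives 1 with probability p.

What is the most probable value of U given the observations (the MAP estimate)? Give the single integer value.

Enumerate traces; 144 have nonzero weight after conditioning:
  (Y=0, Z=0, V=0, X=0, U=2, W=0) weight 1/1152
  (Y=0, Z=0, V=0, X=0, U=2, W=1) weight 1/1152
  (Y=0, Z=0, V=0, X=0, U=2, W=2) weight 1/1152
  (Y=0, Z=0, V=0, X=0, U=2, W=3) weight 1/1152
  (Y=0, Z=0, V=0, X=1, U=2, W=0) weight 1/1152
  (Y=0, Z=0, V=0, X=1, U=2, W=1) weight 1/1152
  (Y=0, Z=0, V=0, X=1, U=2, W=2) weight 1/1152
  (Y=0, Z=0, V=0, X=1, U=2, W=3) weight 1/1152
  (Y=0, Z=1, V=0, X=0, U=1, W=0) weight 1/1152
  … 135 more
Group by U:
  weight(U=1) = 11/144
  weight(U=2) = 17/144
Total weight = 11/144 + 17/144 = 7/36
P(U=1 | obs) = 11/144 / 7/36 = 11/28
P(U=2 | obs) = 17/144 / 7/36 = 17/28
argmax = 2

argmax_v P(U = v | obs) = 2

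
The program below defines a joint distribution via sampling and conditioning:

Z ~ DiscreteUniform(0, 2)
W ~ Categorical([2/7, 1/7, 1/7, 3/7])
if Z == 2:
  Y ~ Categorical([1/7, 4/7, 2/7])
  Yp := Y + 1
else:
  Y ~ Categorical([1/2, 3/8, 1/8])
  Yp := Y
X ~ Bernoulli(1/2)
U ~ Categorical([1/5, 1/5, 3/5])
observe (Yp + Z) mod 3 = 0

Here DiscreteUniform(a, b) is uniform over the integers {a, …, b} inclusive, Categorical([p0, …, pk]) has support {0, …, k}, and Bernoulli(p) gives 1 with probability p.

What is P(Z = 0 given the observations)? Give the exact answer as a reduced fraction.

Enumerate traces; 72 have nonzero weight after conditioning:
  (Z=0, W=0, Y=0, X=0, U=0) weight 1/210
  (Z=0, W=0, Y=0, X=0, U=1) weight 1/210
  (Z=0, W=0, Y=0, X=0, U=2) weight 1/70
  (Z=0, W=0, Y=0, X=1, U=0) weight 1/210
  (Z=0, W=0, Y=0, X=1, U=1) weight 1/210
  (Z=0, W=0, Y=0, X=1, U=2) weight 1/70
  (Z=0, W=1, Y=0, X=0, U=0) weight 1/420
  (Z=0, W=1, Y=0, X=0, U=1) weight 1/420
  (Z=1, W=0, Y=2, X=0, U=0) weight 1/840
  (Z=2, W=0, Y=0, X=0, U=0) weight 1/735
  … 62 more
Group by Z:
  weight(Z=0) = 1/6
  weight(Z=1) = 1/24
  weight(Z=2) = 1/21
Total weight = 1/6 + 1/24 + 1/21 = 43/168
P(Z=0 | obs) = 1/6 / 43/168 = 28/43
P(Z=1 | obs) = 1/24 / 43/168 = 7/43
P(Z=2 | obs) = 1/21 / 43/168 = 8/43

P(Z = 0 | obs) = 28/43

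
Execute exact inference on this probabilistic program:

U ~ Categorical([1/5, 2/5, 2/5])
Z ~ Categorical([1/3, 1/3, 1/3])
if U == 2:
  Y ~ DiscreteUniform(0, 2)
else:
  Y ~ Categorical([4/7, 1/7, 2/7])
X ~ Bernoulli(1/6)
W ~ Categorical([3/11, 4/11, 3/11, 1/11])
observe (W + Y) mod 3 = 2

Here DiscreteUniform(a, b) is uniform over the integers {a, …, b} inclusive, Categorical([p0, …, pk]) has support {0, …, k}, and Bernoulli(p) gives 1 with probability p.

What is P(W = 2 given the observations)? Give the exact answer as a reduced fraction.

P(W = 2 | obs) = 15/37

Enumerate traces; 72 have nonzero weight after conditioning:
  (U=0, Z=0, Y=0, X=0, W=2) weight 2/231
  (U=0, Z=0, Y=0, X=1, W=2) weight 2/1155
  (U=0, Z=0, Y=1, X=0, W=1) weight 2/693
  (U=0, Z=0, Y=1, X=1, W=1) weight 2/3465
  (U=0, Z=0, Y=2, X=0, W=0) weight 1/231
  (U=0, Z=0, Y=2, X=0, W=3) weight 1/693
  (U=0, Z=0, Y=2, X=1, W=0) weight 1/1155
  (U=0, Z=0, Y=2, X=1, W=3) weight 1/3465
  … 64 more
Group by W:
  weight(W=0) = 32/385
  weight(W=1) = 92/1155
  weight(W=2) = 10/77
  weight(W=3) = 32/1155
Total weight = 32/385 + 92/1155 + 10/77 + 32/1155 = 74/231
P(W=0 | obs) = 32/385 / 74/231 = 48/185
P(W=1 | obs) = 92/1155 / 74/231 = 46/185
P(W=2 | obs) = 10/77 / 74/231 = 15/37
P(W=3 | obs) = 32/1155 / 74/231 = 16/185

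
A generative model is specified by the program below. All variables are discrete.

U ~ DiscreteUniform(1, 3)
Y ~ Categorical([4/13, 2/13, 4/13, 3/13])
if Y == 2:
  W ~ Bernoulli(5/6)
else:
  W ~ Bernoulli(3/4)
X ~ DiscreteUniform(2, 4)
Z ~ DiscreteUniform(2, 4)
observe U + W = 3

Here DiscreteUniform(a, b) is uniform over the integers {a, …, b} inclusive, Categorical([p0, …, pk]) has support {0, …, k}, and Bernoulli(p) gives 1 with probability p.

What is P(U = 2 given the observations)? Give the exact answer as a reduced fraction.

P(U = 2 | obs) = 121/156

Enumerate traces; 72 have nonzero weight after conditioning:
  (U=2, Y=0, W=1, X=2, Z=2) weight 1/117
  (U=2, Y=0, W=1, X=2, Z=3) weight 1/117
  (U=2, Y=0, W=1, X=2, Z=4) weight 1/117
  (U=2, Y=0, W=1, X=3, Z=2) weight 1/117
  (U=2, Y=0, W=1, X=3, Z=3) weight 1/117
  (U=2, Y=0, W=1, X=3, Z=4) weight 1/117
  (U=2, Y=0, W=1, X=4, Z=2) weight 1/117
  (U=2, Y=0, W=1, X=4, Z=3) weight 1/117
  (U=3, Y=0, W=0, X=2, Z=2) weight 1/351
  … 63 more
Group by U:
  weight(U=2) = 121/468
  weight(U=3) = 35/468
Total weight = 121/468 + 35/468 = 1/3
P(U=2 | obs) = 121/468 / 1/3 = 121/156
P(U=3 | obs) = 35/468 / 1/3 = 35/156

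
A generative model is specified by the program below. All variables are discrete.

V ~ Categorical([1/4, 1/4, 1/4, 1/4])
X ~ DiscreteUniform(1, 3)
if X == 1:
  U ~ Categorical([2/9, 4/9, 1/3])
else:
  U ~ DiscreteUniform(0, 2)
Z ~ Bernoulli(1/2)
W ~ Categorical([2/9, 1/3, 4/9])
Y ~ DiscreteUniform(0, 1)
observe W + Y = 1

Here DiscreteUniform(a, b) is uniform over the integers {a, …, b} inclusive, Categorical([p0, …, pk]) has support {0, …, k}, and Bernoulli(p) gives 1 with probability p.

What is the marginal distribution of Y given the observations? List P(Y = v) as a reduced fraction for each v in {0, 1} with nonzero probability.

P(Y=0) = 3/5, P(Y=1) = 2/5

Enumerate traces; 144 have nonzero weight after conditioning:
  (V=0, X=1, U=0, Z=0, W=0, Y=1) weight 1/972
  (V=0, X=1, U=0, Z=0, W=1, Y=0) weight 1/648
  (V=0, X=1, U=0, Z=1, W=0, Y=1) weight 1/972
  (V=0, X=1, U=0, Z=1, W=1, Y=0) weight 1/648
  (V=0, X=1, U=1, Z=0, W=0, Y=1) weight 1/486
  (V=0, X=1, U=1, Z=0, W=1, Y=0) weight 1/324
  (V=0, X=1, U=1, Z=1, W=0, Y=1) weight 1/486
  (V=0, X=1, U=1, Z=1, W=1, Y=0) weight 1/324
  … 136 more
Group by Y:
  weight(Y=0) = 1/6
  weight(Y=1) = 1/9
Total weight = 1/6 + 1/9 = 5/18
P(Y=0 | obs) = 1/6 / 5/18 = 3/5
P(Y=1 | obs) = 1/9 / 5/18 = 2/5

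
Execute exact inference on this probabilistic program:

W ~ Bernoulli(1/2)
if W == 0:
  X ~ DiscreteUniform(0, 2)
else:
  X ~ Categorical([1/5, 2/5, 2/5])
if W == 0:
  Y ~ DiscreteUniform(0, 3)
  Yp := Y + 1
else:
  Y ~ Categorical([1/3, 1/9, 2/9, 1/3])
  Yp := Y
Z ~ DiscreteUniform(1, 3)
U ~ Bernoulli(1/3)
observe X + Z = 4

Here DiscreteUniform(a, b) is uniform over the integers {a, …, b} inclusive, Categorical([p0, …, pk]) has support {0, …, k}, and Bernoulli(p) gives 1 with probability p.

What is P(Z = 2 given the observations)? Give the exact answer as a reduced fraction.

Enumerate traces; 32 have nonzero weight after conditioning:
  (W=0, X=1, Y=0, Z=3, U=0) weight 1/108
  (W=0, X=1, Y=0, Z=3, U=1) weight 1/216
  (W=0, X=1, Y=1, Z=3, U=0) weight 1/108
  (W=0, X=1, Y=1, Z=3, U=1) weight 1/216
  (W=0, X=1, Y=2, Z=3, U=0) weight 1/108
  (W=0, X=1, Y=2, Z=3, U=1) weight 1/216
  (W=0, X=1, Y=3, Z=3, U=0) weight 1/108
  (W=0, X=1, Y=3, Z=3, U=1) weight 1/216
  (W=0, X=2, Y=0, Z=2, U=0) weight 1/108
  … 23 more
Group by Z:
  weight(Z=2) = 11/90
  weight(Z=3) = 11/90
Total weight = 11/90 + 11/90 = 11/45
P(Z=2 | obs) = 11/90 / 11/45 = 1/2
P(Z=3 | obs) = 11/90 / 11/45 = 1/2

P(Z = 2 | obs) = 1/2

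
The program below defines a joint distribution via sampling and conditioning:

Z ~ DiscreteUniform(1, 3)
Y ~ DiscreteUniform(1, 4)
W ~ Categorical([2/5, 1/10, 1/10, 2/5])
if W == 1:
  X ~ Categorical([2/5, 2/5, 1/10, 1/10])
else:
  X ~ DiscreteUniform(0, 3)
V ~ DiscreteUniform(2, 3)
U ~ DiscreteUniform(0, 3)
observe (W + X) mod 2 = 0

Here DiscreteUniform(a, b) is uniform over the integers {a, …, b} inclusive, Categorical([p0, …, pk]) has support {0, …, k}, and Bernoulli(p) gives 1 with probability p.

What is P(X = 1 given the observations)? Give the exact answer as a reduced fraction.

Enumerate traces; 768 have nonzero weight after conditioning:
  (Z=1, Y=1, W=0, X=0, V=2, U=0) weight 1/960
  (Z=1, Y=1, W=0, X=0, V=2, U=1) weight 1/960
  (Z=1, Y=1, W=0, X=0, V=2, U=2) weight 1/960
  (Z=1, Y=1, W=0, X=0, V=2, U=3) weight 1/960
  (Z=1, Y=1, W=0, X=0, V=3, U=0) weight 1/960
  (Z=1, Y=1, W=0, X=0, V=3, U=1) weight 1/960
  (Z=1, Y=1, W=0, X=0, V=3, U=2) weight 1/960
  (Z=1, Y=1, W=0, X=0, V=3, U=3) weight 1/960
  (Z=1, Y=1, W=0, X=2, V=2, U=0) weight 1/960
  (Z=1, Y=1, W=1, X=1, V=2, U=0) weight 1/2400
  … 758 more
Group by X:
  weight(X=0) = 1/8
  weight(X=1) = 7/50
  weight(X=2) = 1/8
  weight(X=3) = 11/100
Total weight = 1/8 + 7/50 + 1/8 + 11/100 = 1/2
P(X=0 | obs) = 1/8 / 1/2 = 1/4
P(X=1 | obs) = 7/50 / 1/2 = 7/25
P(X=2 | obs) = 1/8 / 1/2 = 1/4
P(X=3 | obs) = 11/100 / 1/2 = 11/50

P(X = 1 | obs) = 7/25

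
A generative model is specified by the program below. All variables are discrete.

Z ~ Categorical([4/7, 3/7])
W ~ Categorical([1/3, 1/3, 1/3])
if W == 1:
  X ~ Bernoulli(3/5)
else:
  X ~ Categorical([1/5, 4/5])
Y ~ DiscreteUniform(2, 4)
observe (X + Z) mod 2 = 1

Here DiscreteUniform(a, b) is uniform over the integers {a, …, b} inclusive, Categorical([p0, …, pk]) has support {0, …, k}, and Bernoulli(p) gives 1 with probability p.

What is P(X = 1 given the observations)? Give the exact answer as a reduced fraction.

Enumerate traces; 18 have nonzero weight after conditioning:
  (Z=0, W=0, X=1, Y=2) weight 16/315
  (Z=0, W=0, X=1, Y=3) weight 16/315
  (Z=0, W=0, X=1, Y=4) weight 16/315
  (Z=0, W=1, X=1, Y=2) weight 4/105
  (Z=0, W=1, X=1, Y=3) weight 4/105
  (Z=0, W=1, X=1, Y=4) weight 4/105
  (Z=0, W=2, X=1, Y=2) weight 16/315
  (Z=0, W=2, X=1, Y=3) weight 16/315
  (Z=1, W=0, X=0, Y=2) weight 1/105
  … 9 more
Group by X:
  weight(X=0) = 4/35
  weight(X=1) = 44/105
Total weight = 4/35 + 44/105 = 8/15
P(X=0 | obs) = 4/35 / 8/15 = 3/14
P(X=1 | obs) = 44/105 / 8/15 = 11/14

P(X = 1 | obs) = 11/14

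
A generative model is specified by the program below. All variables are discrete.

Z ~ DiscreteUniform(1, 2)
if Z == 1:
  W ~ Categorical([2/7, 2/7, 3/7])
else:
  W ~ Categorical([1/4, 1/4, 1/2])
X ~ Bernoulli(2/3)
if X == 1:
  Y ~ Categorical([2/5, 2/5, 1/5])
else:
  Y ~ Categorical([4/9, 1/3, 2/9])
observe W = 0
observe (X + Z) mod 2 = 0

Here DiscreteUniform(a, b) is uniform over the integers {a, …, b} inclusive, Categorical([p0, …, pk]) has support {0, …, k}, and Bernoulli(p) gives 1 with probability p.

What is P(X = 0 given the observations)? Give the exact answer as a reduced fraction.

P(X = 0 | obs) = 7/23

Enumerate traces; 6 have nonzero weight after conditioning:
  (Z=1, W=0, X=1, Y=0) weight 4/105
  (Z=1, W=0, X=1, Y=1) weight 4/105
  (Z=1, W=0, X=1, Y=2) weight 2/105
  (Z=2, W=0, X=0, Y=0) weight 1/54
  (Z=2, W=0, X=0, Y=1) weight 1/72
  (Z=2, W=0, X=0, Y=2) weight 1/108
Group by X:
  weight(X=0) = 1/24
  weight(X=1) = 2/21
Total weight = 1/24 + 2/21 = 23/168
P(X=0 | obs) = 1/24 / 23/168 = 7/23
P(X=1 | obs) = 2/21 / 23/168 = 16/23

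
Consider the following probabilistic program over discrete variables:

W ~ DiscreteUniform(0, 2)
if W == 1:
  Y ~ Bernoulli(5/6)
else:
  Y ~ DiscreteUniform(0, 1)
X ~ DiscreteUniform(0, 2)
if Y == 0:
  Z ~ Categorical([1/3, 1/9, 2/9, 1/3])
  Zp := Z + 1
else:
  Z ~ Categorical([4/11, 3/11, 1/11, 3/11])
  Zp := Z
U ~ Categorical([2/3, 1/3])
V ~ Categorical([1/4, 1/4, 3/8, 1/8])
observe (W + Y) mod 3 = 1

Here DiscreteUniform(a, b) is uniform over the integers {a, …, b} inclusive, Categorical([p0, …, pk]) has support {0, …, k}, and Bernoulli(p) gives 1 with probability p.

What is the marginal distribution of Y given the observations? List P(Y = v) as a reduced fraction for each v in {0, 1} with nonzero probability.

P(Y=0) = 1/4, P(Y=1) = 3/4

Enumerate traces; 192 have nonzero weight after conditioning:
  (W=0, Y=1, X=0, Z=0, U=0, V=0) weight 1/297
  (W=0, Y=1, X=0, Z=0, U=0, V=1) weight 1/297
  (W=0, Y=1, X=0, Z=0, U=0, V=2) weight 1/198
  (W=0, Y=1, X=0, Z=0, U=0, V=3) weight 1/594
  (W=0, Y=1, X=0, Z=0, U=1, V=0) weight 1/594
  (W=0, Y=1, X=0, Z=0, U=1, V=1) weight 1/594
  (W=0, Y=1, X=0, Z=0, U=1, V=2) weight 1/396
  (W=0, Y=1, X=0, Z=0, U=1, V=3) weight 1/1188
  (W=1, Y=0, X=0, Z=0, U=0, V=0) weight 1/972
  … 183 more
Group by Y:
  weight(Y=0) = 1/18
  weight(Y=1) = 1/6
Total weight = 1/18 + 1/6 = 2/9
P(Y=0 | obs) = 1/18 / 2/9 = 1/4
P(Y=1 | obs) = 1/6 / 2/9 = 3/4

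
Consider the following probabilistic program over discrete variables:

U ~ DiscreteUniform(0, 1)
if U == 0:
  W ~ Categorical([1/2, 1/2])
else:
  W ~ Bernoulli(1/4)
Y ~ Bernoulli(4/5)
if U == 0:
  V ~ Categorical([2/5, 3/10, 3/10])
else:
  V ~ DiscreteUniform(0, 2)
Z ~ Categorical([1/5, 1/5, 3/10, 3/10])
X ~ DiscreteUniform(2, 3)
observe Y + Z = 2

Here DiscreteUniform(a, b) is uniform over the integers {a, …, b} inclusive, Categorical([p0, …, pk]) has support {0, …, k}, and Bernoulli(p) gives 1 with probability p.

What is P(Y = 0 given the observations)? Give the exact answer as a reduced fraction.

Enumerate traces; 48 have nonzero weight after conditioning:
  (U=0, W=0, Y=0, V=0, Z=2, X=2) weight 3/1000
  (U=0, W=0, Y=0, V=0, Z=2, X=3) weight 3/1000
  (U=0, W=0, Y=0, V=1, Z=2, X=2) weight 9/4000
  (U=0, W=0, Y=0, V=1, Z=2, X=3) weight 9/4000
  (U=0, W=0, Y=0, V=2, Z=2, X=2) weight 9/4000
  (U=0, W=0, Y=0, V=2, Z=2, X=3) weight 9/4000
  (U=0, W=0, Y=1, V=0, Z=1, X=2) weight 1/125
  (U=0, W=0, Y=1, V=0, Z=1, X=3) weight 1/125
  … 40 more
Group by Y:
  weight(Y=0) = 3/50
  weight(Y=1) = 4/25
Total weight = 3/50 + 4/25 = 11/50
P(Y=0 | obs) = 3/50 / 11/50 = 3/11
P(Y=1 | obs) = 4/25 / 11/50 = 8/11

P(Y = 0 | obs) = 3/11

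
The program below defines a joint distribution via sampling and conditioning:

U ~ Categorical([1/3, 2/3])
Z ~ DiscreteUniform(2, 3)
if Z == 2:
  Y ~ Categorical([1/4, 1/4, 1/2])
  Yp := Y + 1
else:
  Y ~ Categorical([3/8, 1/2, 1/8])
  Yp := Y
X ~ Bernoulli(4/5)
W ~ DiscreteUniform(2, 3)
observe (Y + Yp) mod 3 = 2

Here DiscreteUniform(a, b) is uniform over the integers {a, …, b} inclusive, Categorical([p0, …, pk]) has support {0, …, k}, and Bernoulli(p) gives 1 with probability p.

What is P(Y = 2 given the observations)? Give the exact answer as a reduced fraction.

Enumerate traces; 16 have nonzero weight after conditioning:
  (U=0, Z=2, Y=2, X=0, W=2) weight 1/120
  (U=0, Z=2, Y=2, X=0, W=3) weight 1/120
  (U=0, Z=2, Y=2, X=1, W=2) weight 1/30
  (U=0, Z=2, Y=2, X=1, W=3) weight 1/30
  (U=0, Z=3, Y=1, X=0, W=2) weight 1/120
  (U=0, Z=3, Y=1, X=0, W=3) weight 1/120
  (U=0, Z=3, Y=1, X=1, W=2) weight 1/30
  (U=0, Z=3, Y=1, X=1, W=3) weight 1/30
  … 8 more
Group by Y:
  weight(Y=1) = 1/4
  weight(Y=2) = 1/4
Total weight = 1/4 + 1/4 = 1/2
P(Y=1 | obs) = 1/4 / 1/2 = 1/2
P(Y=2 | obs) = 1/4 / 1/2 = 1/2

P(Y = 2 | obs) = 1/2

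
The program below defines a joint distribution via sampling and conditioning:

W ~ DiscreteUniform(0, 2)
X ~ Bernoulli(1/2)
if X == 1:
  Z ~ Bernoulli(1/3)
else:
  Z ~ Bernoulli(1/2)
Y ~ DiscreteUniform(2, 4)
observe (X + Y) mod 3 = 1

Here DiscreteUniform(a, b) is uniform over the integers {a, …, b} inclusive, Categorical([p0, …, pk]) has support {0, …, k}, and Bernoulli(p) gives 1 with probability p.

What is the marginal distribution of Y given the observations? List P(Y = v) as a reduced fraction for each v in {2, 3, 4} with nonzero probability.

P(Y=3) = 1/2, P(Y=4) = 1/2

Enumerate traces; 12 have nonzero weight after conditioning:
  (W=0, X=0, Z=0, Y=4) weight 1/36
  (W=0, X=0, Z=1, Y=4) weight 1/36
  (W=0, X=1, Z=0, Y=3) weight 1/27
  (W=0, X=1, Z=1, Y=3) weight 1/54
  (W=1, X=0, Z=0, Y=4) weight 1/36
  (W=1, X=0, Z=1, Y=4) weight 1/36
  (W=1, X=1, Z=0, Y=3) weight 1/27
  (W=1, X=1, Z=1, Y=3) weight 1/54
  … 4 more
Group by Y:
  weight(Y=3) = 1/6
  weight(Y=4) = 1/6
Total weight = 1/6 + 1/6 = 1/3
P(Y=3 | obs) = 1/6 / 1/3 = 1/2
P(Y=4 | obs) = 1/6 / 1/3 = 1/2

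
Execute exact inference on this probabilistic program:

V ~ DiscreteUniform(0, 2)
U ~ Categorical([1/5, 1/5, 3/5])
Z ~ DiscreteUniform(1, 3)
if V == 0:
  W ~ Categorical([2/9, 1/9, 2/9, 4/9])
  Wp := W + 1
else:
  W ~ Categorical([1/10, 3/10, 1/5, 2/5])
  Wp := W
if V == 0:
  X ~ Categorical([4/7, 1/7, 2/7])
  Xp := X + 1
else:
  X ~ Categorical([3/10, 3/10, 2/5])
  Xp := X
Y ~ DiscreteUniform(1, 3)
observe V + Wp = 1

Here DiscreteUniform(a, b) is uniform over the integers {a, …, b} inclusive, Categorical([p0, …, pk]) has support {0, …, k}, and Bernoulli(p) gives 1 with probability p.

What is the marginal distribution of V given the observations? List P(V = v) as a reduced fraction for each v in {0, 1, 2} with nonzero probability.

Enumerate traces; 162 have nonzero weight after conditioning:
  (V=0, U=0, Z=1, W=0, X=0, Y=1) weight 8/8505
  (V=0, U=0, Z=1, W=0, X=0, Y=2) weight 8/8505
  (V=0, U=0, Z=1, W=0, X=0, Y=3) weight 8/8505
  (V=0, U=0, Z=1, W=0, X=1, Y=1) weight 2/8505
  (V=0, U=0, Z=1, W=0, X=1, Y=2) weight 2/8505
  (V=0, U=0, Z=1, W=0, X=1, Y=3) weight 2/8505
  (V=0, U=0, Z=1, W=0, X=2, Y=1) weight 4/8505
  (V=0, U=0, Z=1, W=0, X=2, Y=2) weight 4/8505
  (V=1, U=0, Z=1, W=0, X=0, Y=1) weight 1/4500
  … 153 more
Group by V:
  weight(V=0) = 2/27
  weight(V=1) = 1/30
Total weight = 2/27 + 1/30 = 29/270
P(V=0 | obs) = 2/27 / 29/270 = 20/29
P(V=1 | obs) = 1/30 / 29/270 = 9/29

P(V=0) = 20/29, P(V=1) = 9/29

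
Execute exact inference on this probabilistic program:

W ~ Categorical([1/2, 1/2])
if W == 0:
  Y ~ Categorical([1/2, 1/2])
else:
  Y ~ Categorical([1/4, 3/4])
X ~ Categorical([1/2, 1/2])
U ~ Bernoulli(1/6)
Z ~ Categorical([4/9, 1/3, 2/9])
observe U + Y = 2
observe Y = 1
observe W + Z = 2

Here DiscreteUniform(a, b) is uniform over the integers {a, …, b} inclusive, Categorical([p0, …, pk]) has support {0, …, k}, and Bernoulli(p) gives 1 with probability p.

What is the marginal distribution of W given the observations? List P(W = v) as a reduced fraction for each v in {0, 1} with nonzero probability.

P(W=0) = 4/13, P(W=1) = 9/13

Enumerate traces; 4 have nonzero weight after conditioning:
  (W=0, Y=1, X=0, U=1, Z=2) weight 1/216
  (W=0, Y=1, X=1, U=1, Z=2) weight 1/216
  (W=1, Y=1, X=0, U=1, Z=1) weight 1/96
  (W=1, Y=1, X=1, U=1, Z=1) weight 1/96
Group by W:
  weight(W=0) = 1/108
  weight(W=1) = 1/48
Total weight = 1/108 + 1/48 = 13/432
P(W=0 | obs) = 1/108 / 13/432 = 4/13
P(W=1 | obs) = 1/48 / 13/432 = 9/13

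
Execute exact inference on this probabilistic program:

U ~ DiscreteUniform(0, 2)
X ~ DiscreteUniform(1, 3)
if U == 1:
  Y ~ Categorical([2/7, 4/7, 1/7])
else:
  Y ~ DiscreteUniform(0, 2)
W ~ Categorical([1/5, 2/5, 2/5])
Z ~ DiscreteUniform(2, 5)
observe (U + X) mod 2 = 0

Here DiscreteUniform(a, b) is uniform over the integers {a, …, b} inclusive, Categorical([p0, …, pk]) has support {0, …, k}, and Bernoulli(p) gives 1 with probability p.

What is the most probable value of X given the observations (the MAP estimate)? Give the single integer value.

argmax_v P(X = v | obs) = 2

Enumerate traces; 144 have nonzero weight after conditioning:
  (U=0, X=2, Y=0, W=0, Z=2) weight 1/540
  (U=0, X=2, Y=0, W=0, Z=3) weight 1/540
  (U=0, X=2, Y=0, W=0, Z=4) weight 1/540
  (U=0, X=2, Y=0, W=0, Z=5) weight 1/540
  (U=0, X=2, Y=0, W=1, Z=2) weight 1/270
  (U=0, X=2, Y=0, W=1, Z=3) weight 1/270
  (U=0, X=2, Y=0, W=1, Z=4) weight 1/270
  (U=0, X=2, Y=0, W=1, Z=5) weight 1/270
  (U=1, X=1, Y=0, W=0, Z=2) weight 1/630
  (U=1, X=3, Y=0, W=0, Z=2) weight 1/630
  … 134 more
Group by X:
  weight(X=1) = 1/9
  weight(X=2) = 2/9
  weight(X=3) = 1/9
Total weight = 1/9 + 2/9 + 1/9 = 4/9
P(X=1 | obs) = 1/9 / 4/9 = 1/4
P(X=2 | obs) = 2/9 / 4/9 = 1/2
P(X=3 | obs) = 1/9 / 4/9 = 1/4
argmax = 2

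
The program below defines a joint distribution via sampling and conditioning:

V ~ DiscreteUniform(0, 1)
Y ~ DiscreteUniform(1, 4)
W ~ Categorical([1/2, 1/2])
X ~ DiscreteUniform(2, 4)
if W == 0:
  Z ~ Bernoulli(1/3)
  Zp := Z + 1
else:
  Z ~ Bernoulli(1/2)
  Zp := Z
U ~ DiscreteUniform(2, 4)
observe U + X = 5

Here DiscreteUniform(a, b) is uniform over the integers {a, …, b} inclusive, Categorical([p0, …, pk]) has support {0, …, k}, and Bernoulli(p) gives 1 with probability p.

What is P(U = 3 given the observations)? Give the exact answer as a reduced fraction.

Enumerate traces; 64 have nonzero weight after conditioning:
  (V=0, Y=1, W=0, X=2, Z=0, U=3) weight 1/216
  (V=0, Y=1, W=0, X=2, Z=1, U=3) weight 1/432
  (V=0, Y=1, W=0, X=3, Z=0, U=2) weight 1/216
  (V=0, Y=1, W=0, X=3, Z=1, U=2) weight 1/432
  (V=0, Y=1, W=1, X=2, Z=0, U=3) weight 1/288
  (V=0, Y=1, W=1, X=2, Z=1, U=3) weight 1/288
  (V=0, Y=1, W=1, X=3, Z=0, U=2) weight 1/288
  (V=0, Y=1, W=1, X=3, Z=1, U=2) weight 1/288
  … 56 more
Group by U:
  weight(U=2) = 1/9
  weight(U=3) = 1/9
Total weight = 1/9 + 1/9 = 2/9
P(U=2 | obs) = 1/9 / 2/9 = 1/2
P(U=3 | obs) = 1/9 / 2/9 = 1/2

P(U = 3 | obs) = 1/2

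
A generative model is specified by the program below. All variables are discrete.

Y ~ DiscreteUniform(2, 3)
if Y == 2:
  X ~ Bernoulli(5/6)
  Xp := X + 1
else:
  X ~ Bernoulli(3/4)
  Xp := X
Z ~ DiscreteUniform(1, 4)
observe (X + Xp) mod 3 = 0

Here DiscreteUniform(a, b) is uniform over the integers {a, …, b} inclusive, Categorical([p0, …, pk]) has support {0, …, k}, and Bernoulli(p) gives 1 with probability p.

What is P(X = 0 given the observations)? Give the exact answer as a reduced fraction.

P(X = 0 | obs) = 3/13

Enumerate traces; 8 have nonzero weight after conditioning:
  (Y=2, X=1, Z=1) weight 5/48
  (Y=2, X=1, Z=2) weight 5/48
  (Y=2, X=1, Z=3) weight 5/48
  (Y=2, X=1, Z=4) weight 5/48
  (Y=3, X=0, Z=1) weight 1/32
  (Y=3, X=0, Z=2) weight 1/32
  (Y=3, X=0, Z=3) weight 1/32
  (Y=3, X=0, Z=4) weight 1/32
Group by X:
  weight(X=0) = 1/8
  weight(X=1) = 5/12
Total weight = 1/8 + 5/12 = 13/24
P(X=0 | obs) = 1/8 / 13/24 = 3/13
P(X=1 | obs) = 5/12 / 13/24 = 10/13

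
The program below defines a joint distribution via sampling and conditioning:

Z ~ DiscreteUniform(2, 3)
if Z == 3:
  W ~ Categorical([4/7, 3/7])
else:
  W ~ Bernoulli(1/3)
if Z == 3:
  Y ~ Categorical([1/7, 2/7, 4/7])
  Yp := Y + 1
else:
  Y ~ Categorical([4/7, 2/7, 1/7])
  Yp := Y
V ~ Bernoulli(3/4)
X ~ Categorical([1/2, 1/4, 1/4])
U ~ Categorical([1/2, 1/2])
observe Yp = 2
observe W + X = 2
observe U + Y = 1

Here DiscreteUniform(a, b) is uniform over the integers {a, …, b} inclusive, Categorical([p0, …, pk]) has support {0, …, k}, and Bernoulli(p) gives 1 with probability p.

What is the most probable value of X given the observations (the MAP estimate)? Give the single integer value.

argmax_v P(X = v | obs) = 2

Enumerate traces; 4 have nonzero weight after conditioning:
  (Z=3, W=0, Y=1, V=0, X=2, U=0) weight 1/392
  (Z=3, W=0, Y=1, V=1, X=2, U=0) weight 3/392
  (Z=3, W=1, Y=1, V=0, X=1, U=0) weight 3/1568
  (Z=3, W=1, Y=1, V=1, X=1, U=0) weight 9/1568
Group by X:
  weight(X=1) = 3/392
  weight(X=2) = 1/98
Total weight = 3/392 + 1/98 = 1/56
P(X=1 | obs) = 3/392 / 1/56 = 3/7
P(X=2 | obs) = 1/98 / 1/56 = 4/7
argmax = 2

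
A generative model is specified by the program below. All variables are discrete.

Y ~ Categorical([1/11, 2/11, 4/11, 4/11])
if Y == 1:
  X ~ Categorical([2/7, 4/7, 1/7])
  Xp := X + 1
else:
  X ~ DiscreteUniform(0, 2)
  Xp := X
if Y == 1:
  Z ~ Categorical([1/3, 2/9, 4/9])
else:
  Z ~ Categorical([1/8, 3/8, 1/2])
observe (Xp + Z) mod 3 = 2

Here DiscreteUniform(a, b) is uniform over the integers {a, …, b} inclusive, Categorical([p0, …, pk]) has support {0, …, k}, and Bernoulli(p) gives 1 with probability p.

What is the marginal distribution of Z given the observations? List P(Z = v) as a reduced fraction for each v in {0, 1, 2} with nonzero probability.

P(Z=0) = 381/1832, P(Z=1) = 631/1832, P(Z=2) = 205/458

Enumerate traces; 12 have nonzero weight after conditioning:
  (Y=0, X=0, Z=2) weight 1/66
  (Y=0, X=1, Z=1) weight 1/88
  (Y=0, X=2, Z=0) weight 1/264
  (Y=1, X=0, Z=1) weight 8/693
  (Y=1, X=1, Z=0) weight 8/231
  (Y=1, X=2, Z=2) weight 8/693
  (Y=2, X=0, Z=2) weight 2/33
  (Y=2, X=1, Z=1) weight 1/22
  … 4 more
Group by Z:
  weight(Z=0) = 127/1848
  weight(Z=1) = 631/5544
  weight(Z=2) = 205/1386
Total weight = 127/1848 + 631/5544 + 205/1386 = 229/693
P(Z=0 | obs) = 127/1848 / 229/693 = 381/1832
P(Z=1 | obs) = 631/5544 / 229/693 = 631/1832
P(Z=2 | obs) = 205/1386 / 229/693 = 205/458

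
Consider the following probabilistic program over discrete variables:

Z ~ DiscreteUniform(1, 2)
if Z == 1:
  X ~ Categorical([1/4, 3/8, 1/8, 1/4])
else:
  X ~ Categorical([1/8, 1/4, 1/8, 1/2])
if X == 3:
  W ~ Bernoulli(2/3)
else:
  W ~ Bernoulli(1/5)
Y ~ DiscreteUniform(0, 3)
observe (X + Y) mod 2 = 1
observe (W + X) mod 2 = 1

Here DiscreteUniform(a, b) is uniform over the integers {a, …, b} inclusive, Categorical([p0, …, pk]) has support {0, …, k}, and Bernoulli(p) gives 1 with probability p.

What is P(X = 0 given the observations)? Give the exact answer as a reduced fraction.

Enumerate traces; 16 have nonzero weight after conditioning:
  (Z=1, X=0, W=1, Y=1) weight 1/160
  (Z=1, X=0, W=1, Y=3) weight 1/160
  (Z=1, X=1, W=0, Y=0) weight 3/80
  (Z=1, X=1, W=0, Y=2) weight 3/80
  (Z=1, X=2, W=1, Y=1) weight 1/320
  (Z=1, X=2, W=1, Y=3) weight 1/320
  (Z=1, X=3, W=0, Y=0) weight 1/96
  (Z=1, X=3, W=0, Y=2) weight 1/96
  … 8 more
Group by X:
  weight(X=0) = 3/160
  weight(X=1) = 1/8
  weight(X=2) = 1/80
  weight(X=3) = 1/16
Total weight = 3/160 + 1/8 + 1/80 + 1/16 = 7/32
P(X=0 | obs) = 3/160 / 7/32 = 3/35
P(X=1 | obs) = 1/8 / 7/32 = 4/7
P(X=2 | obs) = 1/80 / 7/32 = 2/35
P(X=3 | obs) = 1/16 / 7/32 = 2/7

P(X = 0 | obs) = 3/35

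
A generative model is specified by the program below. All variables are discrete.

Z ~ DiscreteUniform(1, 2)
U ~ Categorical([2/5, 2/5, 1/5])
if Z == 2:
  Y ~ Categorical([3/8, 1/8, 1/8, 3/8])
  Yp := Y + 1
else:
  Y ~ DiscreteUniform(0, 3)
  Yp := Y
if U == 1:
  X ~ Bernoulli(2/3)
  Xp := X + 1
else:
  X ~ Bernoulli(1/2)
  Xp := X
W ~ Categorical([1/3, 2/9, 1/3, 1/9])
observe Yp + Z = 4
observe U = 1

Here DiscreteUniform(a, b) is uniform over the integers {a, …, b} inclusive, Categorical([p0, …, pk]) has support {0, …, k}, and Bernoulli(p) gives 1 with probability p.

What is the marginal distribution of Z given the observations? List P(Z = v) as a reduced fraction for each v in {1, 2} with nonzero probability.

P(Z=1) = 2/3, P(Z=2) = 1/3

Enumerate traces; 16 have nonzero weight after conditioning:
  (Z=1, U=1, Y=3, X=0, W=0) weight 1/180
  (Z=1, U=1, Y=3, X=0, W=1) weight 1/270
  (Z=1, U=1, Y=3, X=0, W=2) weight 1/180
  (Z=1, U=1, Y=3, X=0, W=3) weight 1/540
  (Z=1, U=1, Y=3, X=1, W=0) weight 1/90
  (Z=1, U=1, Y=3, X=1, W=1) weight 1/135
  (Z=1, U=1, Y=3, X=1, W=2) weight 1/90
  (Z=1, U=1, Y=3, X=1, W=3) weight 1/270
  (Z=2, U=1, Y=1, X=0, W=0) weight 1/360
  … 7 more
Group by Z:
  weight(Z=1) = 1/20
  weight(Z=2) = 1/40
Total weight = 1/20 + 1/40 = 3/40
P(Z=1 | obs) = 1/20 / 3/40 = 2/3
P(Z=2 | obs) = 1/40 / 3/40 = 1/3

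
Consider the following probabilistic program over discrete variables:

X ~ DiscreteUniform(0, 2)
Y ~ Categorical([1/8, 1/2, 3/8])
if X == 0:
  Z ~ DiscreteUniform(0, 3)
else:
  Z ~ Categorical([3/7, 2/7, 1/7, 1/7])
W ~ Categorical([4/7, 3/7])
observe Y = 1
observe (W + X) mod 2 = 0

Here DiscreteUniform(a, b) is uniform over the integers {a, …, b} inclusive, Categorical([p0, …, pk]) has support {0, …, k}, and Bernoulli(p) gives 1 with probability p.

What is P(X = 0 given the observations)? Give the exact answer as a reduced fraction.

P(X = 0 | obs) = 4/11

Enumerate traces; 12 have nonzero weight after conditioning:
  (X=0, Y=1, Z=0, W=0) weight 1/42
  (X=0, Y=1, Z=1, W=0) weight 1/42
  (X=0, Y=1, Z=2, W=0) weight 1/42
  (X=0, Y=1, Z=3, W=0) weight 1/42
  (X=1, Y=1, Z=0, W=1) weight 3/98
  (X=1, Y=1, Z=1, W=1) weight 1/49
  (X=1, Y=1, Z=2, W=1) weight 1/98
  (X=1, Y=1, Z=3, W=1) weight 1/98
  (X=2, Y=1, Z=0, W=0) weight 2/49
  … 3 more
Group by X:
  weight(X=0) = 2/21
  weight(X=1) = 1/14
  weight(X=2) = 2/21
Total weight = 2/21 + 1/14 + 2/21 = 11/42
P(X=0 | obs) = 2/21 / 11/42 = 4/11
P(X=1 | obs) = 1/14 / 11/42 = 3/11
P(X=2 | obs) = 2/21 / 11/42 = 4/11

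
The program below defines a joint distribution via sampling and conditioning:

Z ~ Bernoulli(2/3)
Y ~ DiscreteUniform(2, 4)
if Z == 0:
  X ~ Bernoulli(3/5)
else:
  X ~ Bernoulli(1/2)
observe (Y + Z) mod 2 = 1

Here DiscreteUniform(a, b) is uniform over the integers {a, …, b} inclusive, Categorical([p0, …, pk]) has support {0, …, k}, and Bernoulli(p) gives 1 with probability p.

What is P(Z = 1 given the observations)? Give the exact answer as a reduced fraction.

P(Z = 1 | obs) = 4/5

Enumerate traces; 6 have nonzero weight after conditioning:
  (Z=0, Y=3, X=0) weight 2/45
  (Z=0, Y=3, X=1) weight 1/15
  (Z=1, Y=2, X=0) weight 1/9
  (Z=1, Y=2, X=1) weight 1/9
  (Z=1, Y=4, X=0) weight 1/9
  (Z=1, Y=4, X=1) weight 1/9
Group by Z:
  weight(Z=0) = 1/9
  weight(Z=1) = 4/9
Total weight = 1/9 + 4/9 = 5/9
P(Z=0 | obs) = 1/9 / 5/9 = 1/5
P(Z=1 | obs) = 4/9 / 5/9 = 4/5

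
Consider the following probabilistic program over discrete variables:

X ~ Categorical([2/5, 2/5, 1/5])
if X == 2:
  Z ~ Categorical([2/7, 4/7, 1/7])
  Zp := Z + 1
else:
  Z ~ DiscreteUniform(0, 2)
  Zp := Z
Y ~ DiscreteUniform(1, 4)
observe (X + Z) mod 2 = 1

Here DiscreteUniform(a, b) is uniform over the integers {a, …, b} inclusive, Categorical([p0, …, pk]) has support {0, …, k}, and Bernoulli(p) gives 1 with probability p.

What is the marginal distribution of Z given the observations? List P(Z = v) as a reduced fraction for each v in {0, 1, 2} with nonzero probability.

Enumerate traces; 16 have nonzero weight after conditioning:
  (X=0, Z=1, Y=1) weight 1/30
  (X=0, Z=1, Y=2) weight 1/30
  (X=0, Z=1, Y=3) weight 1/30
  (X=0, Z=1, Y=4) weight 1/30
  (X=1, Z=0, Y=1) weight 1/30
  (X=1, Z=0, Y=2) weight 1/30
  (X=1, Z=0, Y=3) weight 1/30
  (X=1, Z=0, Y=4) weight 1/30
  (X=1, Z=2, Y=1) weight 1/30
  … 7 more
Group by Z:
  weight(Z=0) = 2/15
  weight(Z=1) = 26/105
  weight(Z=2) = 2/15
Total weight = 2/15 + 26/105 + 2/15 = 18/35
P(Z=0 | obs) = 2/15 / 18/35 = 7/27
P(Z=1 | obs) = 26/105 / 18/35 = 13/27
P(Z=2 | obs) = 2/15 / 18/35 = 7/27

P(Z=0) = 7/27, P(Z=1) = 13/27, P(Z=2) = 7/27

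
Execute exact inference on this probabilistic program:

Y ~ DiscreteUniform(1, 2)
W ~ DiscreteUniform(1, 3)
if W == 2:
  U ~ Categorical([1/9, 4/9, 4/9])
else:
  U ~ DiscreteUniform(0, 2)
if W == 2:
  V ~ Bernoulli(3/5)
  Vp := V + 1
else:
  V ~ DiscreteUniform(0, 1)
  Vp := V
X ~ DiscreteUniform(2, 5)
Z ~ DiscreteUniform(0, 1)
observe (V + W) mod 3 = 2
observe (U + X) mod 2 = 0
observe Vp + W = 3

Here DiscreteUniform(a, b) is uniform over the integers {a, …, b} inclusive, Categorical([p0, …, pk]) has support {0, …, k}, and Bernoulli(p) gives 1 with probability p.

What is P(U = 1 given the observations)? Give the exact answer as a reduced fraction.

Enumerate traces; 24 have nonzero weight after conditioning:
  (Y=1, W=2, U=0, V=0, X=2, Z=0) weight 1/1080
  (Y=1, W=2, U=0, V=0, X=2, Z=1) weight 1/1080
  (Y=1, W=2, U=0, V=0, X=4, Z=0) weight 1/1080
  (Y=1, W=2, U=0, V=0, X=4, Z=1) weight 1/1080
  (Y=1, W=2, U=1, V=0, X=3, Z=0) weight 1/270
  (Y=1, W=2, U=1, V=0, X=3, Z=1) weight 1/270
  (Y=1, W=2, U=1, V=0, X=5, Z=0) weight 1/270
  (Y=1, W=2, U=1, V=0, X=5, Z=1) weight 1/270
  (Y=1, W=2, U=2, V=0, X=2, Z=0) weight 1/270
  … 15 more
Group by U:
  weight(U=0) = 1/135
  weight(U=1) = 4/135
  weight(U=2) = 4/135
Total weight = 1/135 + 4/135 + 4/135 = 1/15
P(U=0 | obs) = 1/135 / 1/15 = 1/9
P(U=1 | obs) = 4/135 / 1/15 = 4/9
P(U=2 | obs) = 4/135 / 1/15 = 4/9

P(U = 1 | obs) = 4/9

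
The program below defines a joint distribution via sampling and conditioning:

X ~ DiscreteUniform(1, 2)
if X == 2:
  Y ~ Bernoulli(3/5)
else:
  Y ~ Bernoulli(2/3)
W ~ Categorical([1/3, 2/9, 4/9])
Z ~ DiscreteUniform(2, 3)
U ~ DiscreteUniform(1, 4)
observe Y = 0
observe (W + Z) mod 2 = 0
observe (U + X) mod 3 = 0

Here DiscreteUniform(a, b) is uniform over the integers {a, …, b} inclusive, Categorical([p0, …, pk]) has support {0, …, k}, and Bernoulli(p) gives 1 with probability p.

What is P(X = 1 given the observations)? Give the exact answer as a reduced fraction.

Enumerate traces; 9 have nonzero weight after conditioning:
  (X=1, Y=0, W=0, Z=2, U=2) weight 1/144
  (X=1, Y=0, W=1, Z=3, U=2) weight 1/216
  (X=1, Y=0, W=2, Z=2, U=2) weight 1/108
  (X=2, Y=0, W=0, Z=2, U=1) weight 1/120
  (X=2, Y=0, W=0, Z=2, U=4) weight 1/120
  (X=2, Y=0, W=1, Z=3, U=1) weight 1/180
  (X=2, Y=0, W=1, Z=3, U=4) weight 1/180
  (X=2, Y=0, W=2, Z=2, U=1) weight 1/90
  … 1 more
Group by X:
  weight(X=1) = 1/48
  weight(X=2) = 1/20
Total weight = 1/48 + 1/20 = 17/240
P(X=1 | obs) = 1/48 / 17/240 = 5/17
P(X=2 | obs) = 1/20 / 17/240 = 12/17

P(X = 1 | obs) = 5/17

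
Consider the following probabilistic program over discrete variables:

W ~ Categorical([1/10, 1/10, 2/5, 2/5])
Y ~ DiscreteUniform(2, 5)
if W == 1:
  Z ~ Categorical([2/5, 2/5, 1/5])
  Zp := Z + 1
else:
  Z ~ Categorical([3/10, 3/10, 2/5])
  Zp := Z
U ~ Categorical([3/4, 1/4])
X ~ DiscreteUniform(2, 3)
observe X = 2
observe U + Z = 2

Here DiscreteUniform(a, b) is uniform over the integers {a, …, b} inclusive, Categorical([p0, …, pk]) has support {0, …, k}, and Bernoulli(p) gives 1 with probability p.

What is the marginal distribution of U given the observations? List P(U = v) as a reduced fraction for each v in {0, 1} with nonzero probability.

Enumerate traces; 32 have nonzero weight after conditioning:
  (W=0, Y=2, Z=1, U=1, X=2) weight 3/3200
  (W=0, Y=2, Z=2, U=0, X=2) weight 3/800
  (W=0, Y=3, Z=1, U=1, X=2) weight 3/3200
  (W=0, Y=3, Z=2, U=0, X=2) weight 3/800
  (W=0, Y=4, Z=1, U=1, X=2) weight 3/3200
  (W=0, Y=4, Z=2, U=0, X=2) weight 3/800
  (W=0, Y=5, Z=1, U=1, X=2) weight 3/3200
  (W=0, Y=5, Z=2, U=0, X=2) weight 3/800
  … 24 more
Group by U:
  weight(U=0) = 57/400
  weight(U=1) = 31/800
Total weight = 57/400 + 31/800 = 29/160
P(U=0 | obs) = 57/400 / 29/160 = 114/145
P(U=1 | obs) = 31/800 / 29/160 = 31/145

P(U=0) = 114/145, P(U=1) = 31/145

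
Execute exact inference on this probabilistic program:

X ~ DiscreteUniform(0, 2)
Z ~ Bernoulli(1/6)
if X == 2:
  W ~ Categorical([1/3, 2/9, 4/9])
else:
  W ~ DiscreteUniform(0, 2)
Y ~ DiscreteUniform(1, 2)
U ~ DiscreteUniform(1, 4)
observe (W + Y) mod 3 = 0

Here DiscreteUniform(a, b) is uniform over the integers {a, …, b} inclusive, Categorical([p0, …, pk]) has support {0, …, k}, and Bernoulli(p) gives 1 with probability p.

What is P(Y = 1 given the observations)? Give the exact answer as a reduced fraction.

Enumerate traces; 48 have nonzero weight after conditioning:
  (X=0, Z=0, W=1, Y=2, U=1) weight 5/432
  (X=0, Z=0, W=1, Y=2, U=2) weight 5/432
  (X=0, Z=0, W=1, Y=2, U=3) weight 5/432
  (X=0, Z=0, W=1, Y=2, U=4) weight 5/432
  (X=0, Z=0, W=2, Y=1, U=1) weight 5/432
  (X=0, Z=0, W=2, Y=1, U=2) weight 5/432
  (X=0, Z=0, W=2, Y=1, U=3) weight 5/432
  (X=0, Z=0, W=2, Y=1, U=4) weight 5/432
  … 40 more
Group by Y:
  weight(Y=1) = 5/27
  weight(Y=2) = 4/27
Total weight = 5/27 + 4/27 = 1/3
P(Y=1 | obs) = 5/27 / 1/3 = 5/9
P(Y=2 | obs) = 4/27 / 1/3 = 4/9

P(Y = 1 | obs) = 5/9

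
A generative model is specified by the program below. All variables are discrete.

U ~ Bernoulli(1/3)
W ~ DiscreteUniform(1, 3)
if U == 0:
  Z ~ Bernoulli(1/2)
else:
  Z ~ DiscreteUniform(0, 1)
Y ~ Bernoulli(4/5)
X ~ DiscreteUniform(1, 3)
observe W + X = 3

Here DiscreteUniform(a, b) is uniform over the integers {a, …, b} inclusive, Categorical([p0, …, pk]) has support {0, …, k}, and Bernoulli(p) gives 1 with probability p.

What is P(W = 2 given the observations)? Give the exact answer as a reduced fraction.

P(W = 2 | obs) = 1/2

Enumerate traces; 16 have nonzero weight after conditioning:
  (U=0, W=1, Z=0, Y=0, X=2) weight 1/135
  (U=0, W=1, Z=0, Y=1, X=2) weight 4/135
  (U=0, W=1, Z=1, Y=0, X=2) weight 1/135
  (U=0, W=1, Z=1, Y=1, X=2) weight 4/135
  (U=0, W=2, Z=0, Y=0, X=1) weight 1/135
  (U=0, W=2, Z=0, Y=1, X=1) weight 4/135
  (U=0, W=2, Z=1, Y=0, X=1) weight 1/135
  (U=0, W=2, Z=1, Y=1, X=1) weight 4/135
  … 8 more
Group by W:
  weight(W=1) = 1/9
  weight(W=2) = 1/9
Total weight = 1/9 + 1/9 = 2/9
P(W=1 | obs) = 1/9 / 2/9 = 1/2
P(W=2 | obs) = 1/9 / 2/9 = 1/2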